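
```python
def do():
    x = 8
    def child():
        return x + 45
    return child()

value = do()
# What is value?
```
53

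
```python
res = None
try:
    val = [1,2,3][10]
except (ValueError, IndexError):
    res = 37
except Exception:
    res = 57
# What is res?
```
37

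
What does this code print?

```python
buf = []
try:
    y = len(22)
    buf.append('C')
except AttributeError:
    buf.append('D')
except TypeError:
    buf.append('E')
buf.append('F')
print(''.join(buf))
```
EF

TypeError is caught by its specific handler, not AttributeError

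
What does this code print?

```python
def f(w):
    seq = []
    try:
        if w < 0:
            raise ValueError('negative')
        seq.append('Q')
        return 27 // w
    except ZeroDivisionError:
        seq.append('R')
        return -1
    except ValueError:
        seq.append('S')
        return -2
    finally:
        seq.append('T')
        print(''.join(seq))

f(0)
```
QRT

w=0 causes ZeroDivisionError, caught, finally prints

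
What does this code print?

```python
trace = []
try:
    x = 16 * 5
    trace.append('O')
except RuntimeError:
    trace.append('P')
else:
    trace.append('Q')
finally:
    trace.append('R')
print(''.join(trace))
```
OQR

else runs before finally when no exception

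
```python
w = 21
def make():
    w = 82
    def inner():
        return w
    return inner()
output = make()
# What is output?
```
82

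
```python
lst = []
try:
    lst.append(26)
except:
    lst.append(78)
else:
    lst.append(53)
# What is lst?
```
[26, 53]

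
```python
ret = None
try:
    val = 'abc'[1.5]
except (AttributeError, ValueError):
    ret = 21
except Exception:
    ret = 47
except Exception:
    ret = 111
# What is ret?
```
47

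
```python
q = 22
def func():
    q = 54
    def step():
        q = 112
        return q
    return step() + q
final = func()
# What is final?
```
166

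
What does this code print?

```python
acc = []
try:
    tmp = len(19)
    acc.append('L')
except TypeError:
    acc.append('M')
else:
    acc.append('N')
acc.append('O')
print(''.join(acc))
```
MO

else block skipped when exception is caught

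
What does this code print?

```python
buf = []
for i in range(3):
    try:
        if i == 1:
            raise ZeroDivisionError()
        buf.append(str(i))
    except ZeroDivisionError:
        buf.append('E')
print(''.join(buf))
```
0E2

Exception on i=1 caught, loop continues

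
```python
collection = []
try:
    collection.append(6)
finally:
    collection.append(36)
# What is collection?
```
[6, 36]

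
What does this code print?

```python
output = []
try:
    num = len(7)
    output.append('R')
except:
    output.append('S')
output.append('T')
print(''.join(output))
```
ST

Exception raised in try, caught by bare except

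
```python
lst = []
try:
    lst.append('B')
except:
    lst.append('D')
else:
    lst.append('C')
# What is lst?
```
['B', 'C']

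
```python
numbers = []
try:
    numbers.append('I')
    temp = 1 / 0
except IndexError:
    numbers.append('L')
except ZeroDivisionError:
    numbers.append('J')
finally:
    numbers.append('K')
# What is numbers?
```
['I', 'J', 'K']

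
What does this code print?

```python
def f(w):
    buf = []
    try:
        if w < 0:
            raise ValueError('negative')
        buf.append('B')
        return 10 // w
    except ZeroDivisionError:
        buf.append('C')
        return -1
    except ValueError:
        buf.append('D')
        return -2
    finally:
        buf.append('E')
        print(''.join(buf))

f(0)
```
BCE

w=0 causes ZeroDivisionError, caught, finally prints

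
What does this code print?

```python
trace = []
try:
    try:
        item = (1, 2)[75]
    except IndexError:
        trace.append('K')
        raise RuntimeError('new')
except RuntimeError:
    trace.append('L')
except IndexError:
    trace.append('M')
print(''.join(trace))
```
KL

New RuntimeError raised, caught by outer RuntimeError handler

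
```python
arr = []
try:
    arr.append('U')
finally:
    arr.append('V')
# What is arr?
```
['U', 'V']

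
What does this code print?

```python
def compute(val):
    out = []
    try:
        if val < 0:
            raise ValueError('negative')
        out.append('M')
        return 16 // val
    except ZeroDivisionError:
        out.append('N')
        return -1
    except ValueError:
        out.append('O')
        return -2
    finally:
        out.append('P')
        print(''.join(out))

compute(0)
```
MNP

val=0 causes ZeroDivisionError, caught, finally prints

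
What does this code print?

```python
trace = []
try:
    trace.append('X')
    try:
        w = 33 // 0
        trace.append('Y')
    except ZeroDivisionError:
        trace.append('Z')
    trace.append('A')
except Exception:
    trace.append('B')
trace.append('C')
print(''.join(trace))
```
XZAC

Inner exception caught by inner handler, outer continues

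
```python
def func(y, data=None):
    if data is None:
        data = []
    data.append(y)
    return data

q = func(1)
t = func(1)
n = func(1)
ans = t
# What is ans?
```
[1]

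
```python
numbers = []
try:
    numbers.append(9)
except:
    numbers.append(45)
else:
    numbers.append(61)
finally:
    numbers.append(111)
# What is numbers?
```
[9, 61, 111]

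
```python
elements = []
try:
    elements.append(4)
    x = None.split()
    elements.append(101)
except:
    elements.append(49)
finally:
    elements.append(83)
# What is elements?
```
[4, 49, 83]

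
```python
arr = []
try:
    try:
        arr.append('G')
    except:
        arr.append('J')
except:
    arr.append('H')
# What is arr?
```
['G']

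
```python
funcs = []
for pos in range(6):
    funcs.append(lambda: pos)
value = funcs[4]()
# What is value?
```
5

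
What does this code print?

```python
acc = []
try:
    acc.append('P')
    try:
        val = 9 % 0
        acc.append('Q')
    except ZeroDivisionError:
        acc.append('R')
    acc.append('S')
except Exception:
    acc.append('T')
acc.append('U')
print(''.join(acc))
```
PRSU

Inner exception caught by inner handler, outer continues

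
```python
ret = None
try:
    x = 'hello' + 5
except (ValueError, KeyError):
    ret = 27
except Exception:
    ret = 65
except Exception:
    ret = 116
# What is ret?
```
65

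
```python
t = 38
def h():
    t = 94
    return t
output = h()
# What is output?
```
94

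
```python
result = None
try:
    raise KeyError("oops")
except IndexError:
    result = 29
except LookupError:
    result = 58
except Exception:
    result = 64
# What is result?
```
58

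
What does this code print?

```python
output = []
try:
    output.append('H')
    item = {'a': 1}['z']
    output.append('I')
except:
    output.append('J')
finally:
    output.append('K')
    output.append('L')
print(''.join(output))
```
HJKL

Code before exception runs, then except, then all of finally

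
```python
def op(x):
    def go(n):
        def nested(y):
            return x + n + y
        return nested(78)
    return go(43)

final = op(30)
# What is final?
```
151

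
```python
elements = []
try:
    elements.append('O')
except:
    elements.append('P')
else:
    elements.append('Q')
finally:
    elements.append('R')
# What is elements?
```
['O', 'Q', 'R']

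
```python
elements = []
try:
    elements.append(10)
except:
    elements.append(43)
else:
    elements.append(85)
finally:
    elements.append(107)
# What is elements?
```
[10, 85, 107]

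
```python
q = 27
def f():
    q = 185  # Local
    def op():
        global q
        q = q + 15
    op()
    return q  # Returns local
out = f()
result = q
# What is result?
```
42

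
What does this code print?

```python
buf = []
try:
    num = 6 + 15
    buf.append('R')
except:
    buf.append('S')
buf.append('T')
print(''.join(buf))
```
RT

No exception, try block completes normally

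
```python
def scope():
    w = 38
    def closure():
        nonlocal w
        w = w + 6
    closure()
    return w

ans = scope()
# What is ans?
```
44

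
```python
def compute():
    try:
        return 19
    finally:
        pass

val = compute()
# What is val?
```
19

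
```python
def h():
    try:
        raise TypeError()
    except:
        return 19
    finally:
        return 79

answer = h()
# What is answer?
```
79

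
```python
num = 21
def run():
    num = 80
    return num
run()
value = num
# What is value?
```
21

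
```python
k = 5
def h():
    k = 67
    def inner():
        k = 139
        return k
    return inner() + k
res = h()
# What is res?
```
206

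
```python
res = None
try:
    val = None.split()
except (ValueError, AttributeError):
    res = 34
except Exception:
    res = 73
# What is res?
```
34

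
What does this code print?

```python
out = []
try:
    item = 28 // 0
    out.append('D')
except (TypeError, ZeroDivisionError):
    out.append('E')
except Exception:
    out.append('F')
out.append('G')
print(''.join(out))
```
EG

ZeroDivisionError matches tuple containing it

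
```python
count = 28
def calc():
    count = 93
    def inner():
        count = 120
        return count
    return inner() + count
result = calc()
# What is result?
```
213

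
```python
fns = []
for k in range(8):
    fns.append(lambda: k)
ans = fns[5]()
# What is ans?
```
7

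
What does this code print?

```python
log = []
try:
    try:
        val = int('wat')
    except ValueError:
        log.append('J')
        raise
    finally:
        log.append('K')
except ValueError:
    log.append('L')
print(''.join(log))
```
JKL

finally runs before re-raised exception propagates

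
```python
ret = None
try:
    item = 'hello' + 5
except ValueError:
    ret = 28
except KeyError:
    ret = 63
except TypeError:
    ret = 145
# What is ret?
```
145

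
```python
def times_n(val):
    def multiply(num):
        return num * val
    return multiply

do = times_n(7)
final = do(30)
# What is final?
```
210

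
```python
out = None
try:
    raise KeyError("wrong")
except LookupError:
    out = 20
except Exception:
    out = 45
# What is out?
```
20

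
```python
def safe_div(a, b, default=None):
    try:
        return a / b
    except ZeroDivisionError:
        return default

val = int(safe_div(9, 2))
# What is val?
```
4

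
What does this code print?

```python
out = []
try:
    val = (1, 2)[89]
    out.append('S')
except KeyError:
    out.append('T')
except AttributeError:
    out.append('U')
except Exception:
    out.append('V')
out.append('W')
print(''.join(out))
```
VW

IndexError not specifically caught, falls to Exception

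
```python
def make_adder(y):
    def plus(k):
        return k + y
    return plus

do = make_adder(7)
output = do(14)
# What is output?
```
21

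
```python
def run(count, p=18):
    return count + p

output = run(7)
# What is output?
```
25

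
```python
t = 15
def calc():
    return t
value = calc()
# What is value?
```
15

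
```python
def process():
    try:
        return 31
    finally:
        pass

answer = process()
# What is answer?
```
31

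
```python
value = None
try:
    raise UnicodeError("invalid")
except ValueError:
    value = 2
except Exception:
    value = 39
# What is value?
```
2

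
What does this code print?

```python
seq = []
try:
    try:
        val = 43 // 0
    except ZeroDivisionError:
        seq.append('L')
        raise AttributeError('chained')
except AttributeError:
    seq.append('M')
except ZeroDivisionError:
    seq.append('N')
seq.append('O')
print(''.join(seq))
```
LMO

AttributeError raised and caught, original ZeroDivisionError not re-raised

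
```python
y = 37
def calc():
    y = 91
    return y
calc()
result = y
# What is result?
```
37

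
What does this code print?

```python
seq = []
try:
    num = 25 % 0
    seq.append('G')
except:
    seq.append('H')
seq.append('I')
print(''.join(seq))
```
HI

Exception raised in try, caught by bare except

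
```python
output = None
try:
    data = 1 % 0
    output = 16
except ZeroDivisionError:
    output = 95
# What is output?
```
95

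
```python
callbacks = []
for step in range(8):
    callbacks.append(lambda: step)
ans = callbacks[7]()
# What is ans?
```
7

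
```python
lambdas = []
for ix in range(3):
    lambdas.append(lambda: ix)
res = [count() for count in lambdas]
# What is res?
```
[2, 2, 2]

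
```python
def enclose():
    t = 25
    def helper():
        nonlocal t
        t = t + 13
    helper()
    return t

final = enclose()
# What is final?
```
38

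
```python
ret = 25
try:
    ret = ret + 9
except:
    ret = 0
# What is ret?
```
34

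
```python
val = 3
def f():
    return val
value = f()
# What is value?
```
3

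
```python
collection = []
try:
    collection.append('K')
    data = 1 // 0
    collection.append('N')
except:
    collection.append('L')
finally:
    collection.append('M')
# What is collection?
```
['K', 'L', 'M']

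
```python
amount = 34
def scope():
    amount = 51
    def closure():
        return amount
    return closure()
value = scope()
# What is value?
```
51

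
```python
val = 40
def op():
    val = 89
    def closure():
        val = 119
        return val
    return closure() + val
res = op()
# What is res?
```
208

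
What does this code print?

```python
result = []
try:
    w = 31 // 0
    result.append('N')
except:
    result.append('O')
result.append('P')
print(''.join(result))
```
OP

Exception raised in try, caught by bare except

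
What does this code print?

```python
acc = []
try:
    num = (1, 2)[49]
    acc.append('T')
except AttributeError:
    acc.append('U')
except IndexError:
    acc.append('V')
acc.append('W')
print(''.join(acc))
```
VW

IndexError is caught by its specific handler, not AttributeError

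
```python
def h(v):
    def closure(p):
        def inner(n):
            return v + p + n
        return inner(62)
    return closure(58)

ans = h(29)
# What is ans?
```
149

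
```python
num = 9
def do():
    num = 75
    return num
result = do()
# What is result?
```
75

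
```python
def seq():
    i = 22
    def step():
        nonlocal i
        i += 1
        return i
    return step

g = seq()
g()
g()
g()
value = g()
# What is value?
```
26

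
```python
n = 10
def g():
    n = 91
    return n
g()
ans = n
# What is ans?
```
10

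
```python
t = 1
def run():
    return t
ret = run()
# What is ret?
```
1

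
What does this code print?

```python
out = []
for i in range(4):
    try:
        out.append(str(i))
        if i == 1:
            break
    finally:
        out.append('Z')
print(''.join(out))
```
0Z1Z

finally runs even when breaking out of loop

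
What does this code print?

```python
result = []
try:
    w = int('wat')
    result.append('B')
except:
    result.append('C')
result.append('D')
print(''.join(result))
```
CD

Exception raised in try, caught by bare except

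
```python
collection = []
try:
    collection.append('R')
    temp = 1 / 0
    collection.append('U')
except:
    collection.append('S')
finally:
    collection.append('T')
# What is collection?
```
['R', 'S', 'T']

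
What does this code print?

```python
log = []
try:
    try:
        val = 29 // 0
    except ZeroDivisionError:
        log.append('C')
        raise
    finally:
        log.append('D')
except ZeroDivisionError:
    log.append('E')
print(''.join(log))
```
CDE

finally runs before re-raised exception propagates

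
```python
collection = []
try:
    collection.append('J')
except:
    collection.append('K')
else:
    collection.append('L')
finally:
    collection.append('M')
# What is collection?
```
['J', 'L', 'M']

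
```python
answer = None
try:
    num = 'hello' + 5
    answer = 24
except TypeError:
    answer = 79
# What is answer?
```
79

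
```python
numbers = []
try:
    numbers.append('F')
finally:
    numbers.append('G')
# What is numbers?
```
['F', 'G']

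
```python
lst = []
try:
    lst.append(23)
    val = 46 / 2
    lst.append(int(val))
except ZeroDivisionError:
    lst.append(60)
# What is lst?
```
[23, 23]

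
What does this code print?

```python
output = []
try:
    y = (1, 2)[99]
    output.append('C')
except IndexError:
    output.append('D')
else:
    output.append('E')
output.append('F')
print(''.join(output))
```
DF

else block skipped when exception is caught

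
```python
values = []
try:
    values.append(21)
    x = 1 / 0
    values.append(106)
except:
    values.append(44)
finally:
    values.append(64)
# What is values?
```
[21, 44, 64]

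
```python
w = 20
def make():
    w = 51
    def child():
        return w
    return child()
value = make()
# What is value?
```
51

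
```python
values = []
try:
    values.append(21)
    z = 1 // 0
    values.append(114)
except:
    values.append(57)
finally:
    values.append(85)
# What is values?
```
[21, 57, 85]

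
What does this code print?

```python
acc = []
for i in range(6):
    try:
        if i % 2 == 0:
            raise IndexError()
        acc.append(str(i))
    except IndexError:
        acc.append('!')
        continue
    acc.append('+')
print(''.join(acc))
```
!1+!3+!5+

continue in except skips rest of loop body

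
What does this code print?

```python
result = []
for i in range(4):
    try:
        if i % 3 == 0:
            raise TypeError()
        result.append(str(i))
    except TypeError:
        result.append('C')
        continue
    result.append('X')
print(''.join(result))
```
C1X2XC

continue in except skips rest of loop body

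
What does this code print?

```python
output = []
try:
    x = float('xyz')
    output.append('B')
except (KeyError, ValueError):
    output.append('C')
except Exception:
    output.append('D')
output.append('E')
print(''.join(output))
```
CE

ValueError matches tuple containing it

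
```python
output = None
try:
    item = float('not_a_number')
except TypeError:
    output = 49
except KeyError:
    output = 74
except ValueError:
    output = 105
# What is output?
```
105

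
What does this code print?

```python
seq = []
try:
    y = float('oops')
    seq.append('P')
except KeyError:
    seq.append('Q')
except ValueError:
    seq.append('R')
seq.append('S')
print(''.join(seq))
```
RS

ValueError is caught by its specific handler, not KeyError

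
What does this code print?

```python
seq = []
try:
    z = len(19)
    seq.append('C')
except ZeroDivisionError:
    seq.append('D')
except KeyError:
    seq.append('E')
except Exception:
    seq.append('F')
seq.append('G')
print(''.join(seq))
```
FG

TypeError not specifically caught, falls to Exception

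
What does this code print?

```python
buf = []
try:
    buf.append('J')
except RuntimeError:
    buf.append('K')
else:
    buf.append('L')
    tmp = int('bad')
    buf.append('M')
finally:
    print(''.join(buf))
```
JL

Try succeeds, else appends 'L', ValueError in else is uncaught, finally prints before exception propagates ('M' never appended)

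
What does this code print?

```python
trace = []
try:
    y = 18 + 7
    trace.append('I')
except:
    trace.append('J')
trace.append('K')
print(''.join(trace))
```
IK

No exception, try block completes normally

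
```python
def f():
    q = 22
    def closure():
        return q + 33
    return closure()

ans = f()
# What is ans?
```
55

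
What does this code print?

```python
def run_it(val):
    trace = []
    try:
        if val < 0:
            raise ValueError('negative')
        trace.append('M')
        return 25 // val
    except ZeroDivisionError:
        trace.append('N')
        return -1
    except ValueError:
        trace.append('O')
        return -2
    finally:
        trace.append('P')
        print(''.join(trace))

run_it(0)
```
MNP

val=0 causes ZeroDivisionError, caught, finally prints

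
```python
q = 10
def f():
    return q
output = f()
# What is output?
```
10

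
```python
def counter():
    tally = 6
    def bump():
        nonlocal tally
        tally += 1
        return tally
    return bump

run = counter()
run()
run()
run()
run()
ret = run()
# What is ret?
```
11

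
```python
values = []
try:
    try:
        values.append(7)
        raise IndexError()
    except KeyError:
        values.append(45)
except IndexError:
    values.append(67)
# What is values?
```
[7, 67]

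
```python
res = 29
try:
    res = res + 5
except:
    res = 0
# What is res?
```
34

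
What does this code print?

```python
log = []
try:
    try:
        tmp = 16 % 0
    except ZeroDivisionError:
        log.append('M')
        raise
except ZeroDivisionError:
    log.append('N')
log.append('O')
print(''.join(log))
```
MNO

raise without argument re-raises current exception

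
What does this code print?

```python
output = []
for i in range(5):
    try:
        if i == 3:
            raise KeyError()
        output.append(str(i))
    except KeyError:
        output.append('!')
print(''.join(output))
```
012!4

Exception on i=3 caught, loop continues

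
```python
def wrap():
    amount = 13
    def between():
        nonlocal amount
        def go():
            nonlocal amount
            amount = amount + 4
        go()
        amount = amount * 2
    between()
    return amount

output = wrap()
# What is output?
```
34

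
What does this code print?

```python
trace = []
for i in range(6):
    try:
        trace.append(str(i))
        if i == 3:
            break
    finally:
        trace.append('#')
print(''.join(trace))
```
0#1#2#3#

finally runs even when breaking out of loop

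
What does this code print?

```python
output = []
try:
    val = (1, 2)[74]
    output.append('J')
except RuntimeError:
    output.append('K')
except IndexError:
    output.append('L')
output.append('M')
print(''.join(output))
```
LM

IndexError is caught by its specific handler, not RuntimeError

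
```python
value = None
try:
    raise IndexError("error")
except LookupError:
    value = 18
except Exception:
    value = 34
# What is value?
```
18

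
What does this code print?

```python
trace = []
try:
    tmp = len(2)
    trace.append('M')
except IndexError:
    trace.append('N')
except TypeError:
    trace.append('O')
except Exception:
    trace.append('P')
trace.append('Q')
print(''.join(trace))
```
OQ

TypeError matches before generic Exception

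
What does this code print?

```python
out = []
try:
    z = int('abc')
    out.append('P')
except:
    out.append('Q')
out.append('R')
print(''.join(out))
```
QR

Exception raised in try, caught by bare except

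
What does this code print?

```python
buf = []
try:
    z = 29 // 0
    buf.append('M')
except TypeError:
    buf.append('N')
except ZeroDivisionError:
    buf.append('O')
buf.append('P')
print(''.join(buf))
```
OP

ZeroDivisionError is caught by its specific handler, not TypeError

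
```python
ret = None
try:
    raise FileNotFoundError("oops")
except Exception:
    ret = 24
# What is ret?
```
24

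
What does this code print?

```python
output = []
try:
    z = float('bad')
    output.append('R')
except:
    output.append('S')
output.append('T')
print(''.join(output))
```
ST

Exception raised in try, caught by bare except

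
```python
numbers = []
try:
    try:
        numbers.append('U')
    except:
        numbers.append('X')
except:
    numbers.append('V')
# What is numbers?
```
['U']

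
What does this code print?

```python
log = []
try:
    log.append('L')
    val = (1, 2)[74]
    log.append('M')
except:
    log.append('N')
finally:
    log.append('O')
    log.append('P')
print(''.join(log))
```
LNOP

Code before exception runs, then except, then all of finally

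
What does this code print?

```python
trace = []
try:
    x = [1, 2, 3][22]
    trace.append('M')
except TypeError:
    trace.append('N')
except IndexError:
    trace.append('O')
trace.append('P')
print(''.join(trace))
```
OP

IndexError is caught by its specific handler, not TypeError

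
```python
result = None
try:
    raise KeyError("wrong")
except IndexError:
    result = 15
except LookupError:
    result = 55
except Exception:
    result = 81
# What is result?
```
55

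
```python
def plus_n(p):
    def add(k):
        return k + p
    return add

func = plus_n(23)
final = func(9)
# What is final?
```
32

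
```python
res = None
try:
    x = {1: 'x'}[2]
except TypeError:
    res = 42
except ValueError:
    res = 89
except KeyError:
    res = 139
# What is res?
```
139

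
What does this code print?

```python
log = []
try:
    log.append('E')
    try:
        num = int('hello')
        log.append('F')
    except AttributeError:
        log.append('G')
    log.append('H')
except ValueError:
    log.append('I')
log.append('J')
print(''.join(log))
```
EIJ

Inner handler doesn't match, propagates to outer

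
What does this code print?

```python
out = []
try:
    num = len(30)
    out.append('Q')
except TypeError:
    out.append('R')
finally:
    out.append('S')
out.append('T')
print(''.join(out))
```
RST

finally always runs, even after exception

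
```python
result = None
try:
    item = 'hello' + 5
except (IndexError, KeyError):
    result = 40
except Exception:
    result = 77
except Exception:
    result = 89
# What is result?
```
77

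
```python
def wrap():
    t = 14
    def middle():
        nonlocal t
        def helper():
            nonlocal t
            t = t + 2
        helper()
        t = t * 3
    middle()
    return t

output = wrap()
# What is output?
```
48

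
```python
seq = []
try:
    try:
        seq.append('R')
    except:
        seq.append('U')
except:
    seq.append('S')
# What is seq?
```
['R']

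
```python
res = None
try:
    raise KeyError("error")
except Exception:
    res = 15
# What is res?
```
15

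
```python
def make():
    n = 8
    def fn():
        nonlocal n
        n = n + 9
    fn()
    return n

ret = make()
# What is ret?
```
17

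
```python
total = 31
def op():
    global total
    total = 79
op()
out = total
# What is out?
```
79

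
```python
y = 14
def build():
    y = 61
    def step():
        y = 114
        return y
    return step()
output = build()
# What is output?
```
114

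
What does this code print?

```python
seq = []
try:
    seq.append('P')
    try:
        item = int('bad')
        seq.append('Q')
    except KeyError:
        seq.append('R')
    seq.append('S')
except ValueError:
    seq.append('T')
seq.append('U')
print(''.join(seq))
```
PTU

Inner handler doesn't match, propagates to outer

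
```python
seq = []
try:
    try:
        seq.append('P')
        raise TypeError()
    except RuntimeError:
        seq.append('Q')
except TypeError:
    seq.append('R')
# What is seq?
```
['P', 'R']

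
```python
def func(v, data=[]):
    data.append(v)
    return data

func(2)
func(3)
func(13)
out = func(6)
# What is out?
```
[2, 3, 13, 6]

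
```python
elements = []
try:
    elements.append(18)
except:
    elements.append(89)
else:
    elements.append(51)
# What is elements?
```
[18, 51]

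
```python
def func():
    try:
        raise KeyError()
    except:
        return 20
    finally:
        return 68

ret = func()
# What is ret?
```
68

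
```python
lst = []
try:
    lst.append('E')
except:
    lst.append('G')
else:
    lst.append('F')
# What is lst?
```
['E', 'F']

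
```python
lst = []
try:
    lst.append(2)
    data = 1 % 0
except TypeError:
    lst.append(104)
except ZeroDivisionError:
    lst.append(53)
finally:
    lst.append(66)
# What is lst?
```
[2, 53, 66]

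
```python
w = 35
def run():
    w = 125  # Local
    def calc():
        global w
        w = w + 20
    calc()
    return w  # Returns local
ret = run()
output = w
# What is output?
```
55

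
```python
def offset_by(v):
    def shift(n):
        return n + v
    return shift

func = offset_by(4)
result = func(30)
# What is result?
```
34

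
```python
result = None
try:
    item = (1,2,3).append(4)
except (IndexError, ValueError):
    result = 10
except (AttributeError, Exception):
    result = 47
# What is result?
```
47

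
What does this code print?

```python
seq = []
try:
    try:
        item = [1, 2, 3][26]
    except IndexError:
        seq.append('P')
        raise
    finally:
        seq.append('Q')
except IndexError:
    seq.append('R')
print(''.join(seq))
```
PQR

finally runs before re-raised exception propagates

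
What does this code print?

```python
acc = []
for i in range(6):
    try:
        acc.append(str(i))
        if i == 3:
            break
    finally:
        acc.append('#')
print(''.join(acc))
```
0#1#2#3#

finally runs even when breaking out of loop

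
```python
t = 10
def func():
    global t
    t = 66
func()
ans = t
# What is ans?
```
66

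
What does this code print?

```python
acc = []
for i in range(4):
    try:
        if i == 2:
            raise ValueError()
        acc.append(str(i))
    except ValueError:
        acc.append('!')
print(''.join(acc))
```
01!3

Exception on i=2 caught, loop continues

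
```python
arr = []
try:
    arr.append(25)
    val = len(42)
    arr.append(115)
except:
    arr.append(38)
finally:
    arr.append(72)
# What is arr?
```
[25, 38, 72]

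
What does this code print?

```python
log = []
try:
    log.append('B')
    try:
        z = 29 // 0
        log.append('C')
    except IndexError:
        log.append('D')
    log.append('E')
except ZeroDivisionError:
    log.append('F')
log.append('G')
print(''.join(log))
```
BFG

Inner handler doesn't match, propagates to outer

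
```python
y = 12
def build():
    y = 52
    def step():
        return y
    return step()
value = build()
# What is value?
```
52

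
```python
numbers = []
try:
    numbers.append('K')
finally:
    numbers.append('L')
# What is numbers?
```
['K', 'L']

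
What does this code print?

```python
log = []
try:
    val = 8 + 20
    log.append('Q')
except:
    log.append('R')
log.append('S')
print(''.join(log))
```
QS

No exception, try block completes normally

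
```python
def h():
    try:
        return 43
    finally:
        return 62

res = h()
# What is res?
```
62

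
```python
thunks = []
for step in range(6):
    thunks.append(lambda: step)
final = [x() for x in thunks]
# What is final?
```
[5, 5, 5, 5, 5, 5]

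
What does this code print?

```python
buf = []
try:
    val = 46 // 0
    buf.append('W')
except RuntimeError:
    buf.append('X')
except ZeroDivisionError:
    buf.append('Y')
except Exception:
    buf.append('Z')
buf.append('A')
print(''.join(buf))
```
YA

ZeroDivisionError matches before generic Exception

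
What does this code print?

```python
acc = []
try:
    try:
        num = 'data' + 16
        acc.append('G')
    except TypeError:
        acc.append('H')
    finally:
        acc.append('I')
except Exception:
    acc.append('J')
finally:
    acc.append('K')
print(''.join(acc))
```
HIK

Both finally blocks run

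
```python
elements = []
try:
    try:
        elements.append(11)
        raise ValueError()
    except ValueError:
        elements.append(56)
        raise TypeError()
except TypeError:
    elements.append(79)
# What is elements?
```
[11, 56, 79]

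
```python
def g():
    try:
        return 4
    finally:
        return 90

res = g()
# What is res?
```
90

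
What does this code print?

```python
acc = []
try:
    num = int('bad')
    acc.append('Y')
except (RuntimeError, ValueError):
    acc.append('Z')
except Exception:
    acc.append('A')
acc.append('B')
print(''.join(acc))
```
ZB

ValueError matches tuple containing it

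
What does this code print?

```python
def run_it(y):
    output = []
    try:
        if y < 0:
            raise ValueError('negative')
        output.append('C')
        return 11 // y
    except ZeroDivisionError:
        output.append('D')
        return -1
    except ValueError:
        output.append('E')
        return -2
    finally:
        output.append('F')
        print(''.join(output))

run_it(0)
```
CDF

y=0 causes ZeroDivisionError, caught, finally prints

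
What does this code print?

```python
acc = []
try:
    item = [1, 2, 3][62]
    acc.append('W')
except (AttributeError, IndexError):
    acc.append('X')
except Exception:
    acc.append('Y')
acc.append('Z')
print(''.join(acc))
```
XZ

IndexError matches tuple containing it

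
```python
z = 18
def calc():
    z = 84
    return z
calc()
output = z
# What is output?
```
18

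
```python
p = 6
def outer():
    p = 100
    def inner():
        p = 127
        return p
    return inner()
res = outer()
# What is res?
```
127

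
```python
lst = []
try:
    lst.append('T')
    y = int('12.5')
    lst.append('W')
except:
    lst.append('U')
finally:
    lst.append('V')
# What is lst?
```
['T', 'U', 'V']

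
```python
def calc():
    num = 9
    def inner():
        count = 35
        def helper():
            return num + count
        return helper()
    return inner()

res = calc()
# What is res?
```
44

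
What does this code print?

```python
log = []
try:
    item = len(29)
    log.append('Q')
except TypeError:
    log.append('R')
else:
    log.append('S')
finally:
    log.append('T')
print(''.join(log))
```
RT

Exception: except runs, else skipped, finally runs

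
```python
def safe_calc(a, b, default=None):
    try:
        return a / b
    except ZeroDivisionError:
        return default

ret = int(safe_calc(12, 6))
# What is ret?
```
2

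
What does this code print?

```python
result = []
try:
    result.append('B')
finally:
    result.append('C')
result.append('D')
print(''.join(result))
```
BCD

try/finally without except, no exception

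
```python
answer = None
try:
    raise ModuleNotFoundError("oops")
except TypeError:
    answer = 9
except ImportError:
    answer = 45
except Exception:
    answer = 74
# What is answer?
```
45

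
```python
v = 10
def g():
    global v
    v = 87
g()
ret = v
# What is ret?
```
87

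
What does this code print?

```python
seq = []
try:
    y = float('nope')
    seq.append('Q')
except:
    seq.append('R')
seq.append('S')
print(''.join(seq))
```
RS

Exception raised in try, caught by bare except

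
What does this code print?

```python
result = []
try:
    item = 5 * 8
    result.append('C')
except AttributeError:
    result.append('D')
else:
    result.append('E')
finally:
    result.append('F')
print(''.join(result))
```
CEF

else runs before finally when no exception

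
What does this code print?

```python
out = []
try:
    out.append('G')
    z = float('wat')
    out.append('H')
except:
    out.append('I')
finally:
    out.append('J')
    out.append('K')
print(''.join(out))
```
GIJK

Code before exception runs, then except, then all of finally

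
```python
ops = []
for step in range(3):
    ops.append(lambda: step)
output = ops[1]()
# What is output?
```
2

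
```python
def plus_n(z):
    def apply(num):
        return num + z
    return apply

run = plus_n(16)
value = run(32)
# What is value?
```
48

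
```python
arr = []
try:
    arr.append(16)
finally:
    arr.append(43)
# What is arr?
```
[16, 43]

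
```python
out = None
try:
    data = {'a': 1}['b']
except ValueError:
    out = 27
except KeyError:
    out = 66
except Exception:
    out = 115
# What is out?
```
66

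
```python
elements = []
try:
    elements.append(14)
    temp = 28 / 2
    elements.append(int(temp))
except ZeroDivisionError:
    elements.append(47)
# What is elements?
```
[14, 14]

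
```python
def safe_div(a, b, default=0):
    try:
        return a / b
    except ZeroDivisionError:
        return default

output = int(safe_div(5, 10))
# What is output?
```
0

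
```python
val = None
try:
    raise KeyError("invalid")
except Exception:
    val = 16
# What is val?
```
16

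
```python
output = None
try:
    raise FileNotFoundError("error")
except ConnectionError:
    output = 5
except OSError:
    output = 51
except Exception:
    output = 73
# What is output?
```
51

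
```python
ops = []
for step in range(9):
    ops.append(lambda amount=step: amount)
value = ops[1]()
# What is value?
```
1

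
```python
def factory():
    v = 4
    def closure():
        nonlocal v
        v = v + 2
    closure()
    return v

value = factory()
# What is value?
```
6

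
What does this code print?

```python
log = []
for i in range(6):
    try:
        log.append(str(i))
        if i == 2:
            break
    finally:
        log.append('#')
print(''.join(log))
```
0#1#2#

finally runs even when breaking out of loop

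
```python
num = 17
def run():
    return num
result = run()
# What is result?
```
17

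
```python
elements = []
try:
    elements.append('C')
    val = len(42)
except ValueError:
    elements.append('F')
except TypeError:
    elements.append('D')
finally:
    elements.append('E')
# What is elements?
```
['C', 'D', 'E']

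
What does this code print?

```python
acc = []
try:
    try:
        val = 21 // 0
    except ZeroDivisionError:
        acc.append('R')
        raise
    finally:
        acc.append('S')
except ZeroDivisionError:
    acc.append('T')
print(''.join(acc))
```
RST

finally runs before re-raised exception propagates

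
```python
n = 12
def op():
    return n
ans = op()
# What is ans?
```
12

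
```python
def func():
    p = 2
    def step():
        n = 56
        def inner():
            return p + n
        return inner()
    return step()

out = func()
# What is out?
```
58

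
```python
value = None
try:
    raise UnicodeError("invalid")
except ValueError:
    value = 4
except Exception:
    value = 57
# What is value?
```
4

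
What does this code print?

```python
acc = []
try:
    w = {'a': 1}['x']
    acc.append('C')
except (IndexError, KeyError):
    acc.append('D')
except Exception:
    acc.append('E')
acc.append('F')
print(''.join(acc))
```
DF

KeyError matches tuple containing it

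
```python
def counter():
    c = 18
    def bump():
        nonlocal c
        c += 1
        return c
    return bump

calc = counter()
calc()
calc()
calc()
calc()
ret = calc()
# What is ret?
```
23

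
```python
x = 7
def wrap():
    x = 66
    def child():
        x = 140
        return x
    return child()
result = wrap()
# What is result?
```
140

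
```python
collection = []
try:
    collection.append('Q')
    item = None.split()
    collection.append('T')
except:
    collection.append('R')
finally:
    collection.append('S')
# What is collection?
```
['Q', 'R', 'S']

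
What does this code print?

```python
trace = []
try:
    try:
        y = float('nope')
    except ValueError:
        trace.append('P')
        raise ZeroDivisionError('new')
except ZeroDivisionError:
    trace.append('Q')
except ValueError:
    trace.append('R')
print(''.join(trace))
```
PQ

New ZeroDivisionError raised, caught by outer ZeroDivisionError handler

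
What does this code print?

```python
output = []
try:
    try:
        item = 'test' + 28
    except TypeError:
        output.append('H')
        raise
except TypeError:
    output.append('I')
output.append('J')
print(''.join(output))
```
HIJ

raise without argument re-raises current exception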